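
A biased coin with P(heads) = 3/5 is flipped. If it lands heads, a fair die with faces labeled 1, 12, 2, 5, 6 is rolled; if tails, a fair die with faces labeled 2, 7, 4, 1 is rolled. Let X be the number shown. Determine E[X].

E[X | heads] = (1+12+2+5+6)/5 = 26/5.
E[X | tails] = (2+7+4+1)/4 = 7/2.
By the law of total expectation,
E[X] = (3/5)·(26/5) + (2/5)·(7/2) = 113/25.

113/25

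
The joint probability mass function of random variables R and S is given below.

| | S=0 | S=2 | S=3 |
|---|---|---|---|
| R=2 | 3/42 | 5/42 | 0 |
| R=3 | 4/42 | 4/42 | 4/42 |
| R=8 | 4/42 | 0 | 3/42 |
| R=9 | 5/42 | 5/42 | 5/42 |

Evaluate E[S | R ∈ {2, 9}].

35/23

P(R ∈ {2, 9}) = 23/42.
Σ S·P over the event = 0·(3/42) + 2·(5/42) + 0·(5/42) + 2·(5/42) + 3·(5/42) = 5/6.
E[S | R ∈ {2, 9}] = (5/6) / (23/42) = 35/23.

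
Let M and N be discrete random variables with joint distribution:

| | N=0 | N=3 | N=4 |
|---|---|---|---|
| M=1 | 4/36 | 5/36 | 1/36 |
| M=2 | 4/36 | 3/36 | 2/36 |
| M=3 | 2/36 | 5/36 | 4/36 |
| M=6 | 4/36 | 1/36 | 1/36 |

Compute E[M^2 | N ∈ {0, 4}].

P(N ∈ {0, 4}) = 11/18.
Σ M^2·P over the event = 1·(4/36) + 1·(1/36) + 4·(4/36) + 4·(2/36) + 9·(2/36) + 9·(4/36) + 36·(4/36) + 36·(1/36) = 263/36.
E[M^2 | N ∈ {0, 4}] = (263/36) / (11/18) = 263/22.

263/22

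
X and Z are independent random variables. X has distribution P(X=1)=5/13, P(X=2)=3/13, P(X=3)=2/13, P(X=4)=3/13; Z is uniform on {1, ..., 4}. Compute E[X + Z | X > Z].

81/16

P(X > Z) = 4/13.
Summing (X+Z)·P(x,y) over outcomes with X > Z gives 81/52.
E[X + Z | X > Z] = (81/52) / (4/13) = 81/16.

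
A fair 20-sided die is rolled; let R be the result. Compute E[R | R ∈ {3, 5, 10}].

P(R ∈ {3, 5, 10}) = 3/20.
Σ over the event: 3·1/20 + 5·1/20 + 10·1/20 = 9/10.
E[R | R ∈ {3, 5, 10}] = (9/10) / (3/20) = 6.

6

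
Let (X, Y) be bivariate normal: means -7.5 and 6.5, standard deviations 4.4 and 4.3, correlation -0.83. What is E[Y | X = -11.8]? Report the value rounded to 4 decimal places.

E[Y | X=x] = μ_Y + ρ(σ_Y/σ_X)(x − μ_X) for jointly normal variables.
E[Y | X=-11.8] = 6.5 + (-0.83)·(4.3/4.4)·(-11.8 − (-7.5)) = 6.5 + (-0.81114)·(-4.3) = 9.9879.

9.9879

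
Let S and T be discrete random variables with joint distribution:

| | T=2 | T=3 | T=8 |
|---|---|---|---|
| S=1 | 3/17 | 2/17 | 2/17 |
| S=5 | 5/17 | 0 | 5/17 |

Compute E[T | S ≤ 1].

4

P(S ≤ 1) = 7/17.
Σ T·P over the event = 2·(3/17) + 3·(2/17) + 8·(2/17) = 28/17.
E[T | S ≤ 1] = (28/17) / (7/17) = 4.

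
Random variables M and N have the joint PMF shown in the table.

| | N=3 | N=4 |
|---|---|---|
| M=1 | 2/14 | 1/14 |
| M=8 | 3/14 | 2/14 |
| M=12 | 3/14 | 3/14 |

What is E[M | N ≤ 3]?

31/4

P(N ≤ 3) = 4/7.
Σ M·P over the event = 1·(2/14) + 8·(3/14) + 12·(3/14) = 31/7.
E[M | N ≤ 3] = (31/7) / (4/7) = 31/4.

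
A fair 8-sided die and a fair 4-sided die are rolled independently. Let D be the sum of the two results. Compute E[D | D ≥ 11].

34/3

P(D ≥ 11) = 3/32.
Σ over the event: 11·1/16 + 12·1/32 = 17/16.
E[D | D ≥ 11] = (17/16) / (3/32) = 34/3.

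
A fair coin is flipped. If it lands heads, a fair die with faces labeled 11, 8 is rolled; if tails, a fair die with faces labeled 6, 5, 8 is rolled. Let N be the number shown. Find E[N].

E[N | heads] = (11+8)/2 = 19/2.
E[N | tails] = (6+5+8)/3 = 19/3.
By the law of total expectation,
E[N] = (1/2)·(19/2) + (1/2)·(19/3) = 95/12.

95/12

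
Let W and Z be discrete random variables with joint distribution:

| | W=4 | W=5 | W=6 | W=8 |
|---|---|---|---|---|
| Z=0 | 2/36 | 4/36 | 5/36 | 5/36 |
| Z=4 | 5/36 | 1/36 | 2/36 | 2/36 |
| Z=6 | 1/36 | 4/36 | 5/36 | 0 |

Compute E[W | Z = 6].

P(Z = 6) = 5/18.
Σ W·P over the event = 4·(1/36) + 5·(4/36) + 6·(5/36) = 3/2.
E[W | Z = 6] = (3/2) / (5/18) = 27/5.

27/5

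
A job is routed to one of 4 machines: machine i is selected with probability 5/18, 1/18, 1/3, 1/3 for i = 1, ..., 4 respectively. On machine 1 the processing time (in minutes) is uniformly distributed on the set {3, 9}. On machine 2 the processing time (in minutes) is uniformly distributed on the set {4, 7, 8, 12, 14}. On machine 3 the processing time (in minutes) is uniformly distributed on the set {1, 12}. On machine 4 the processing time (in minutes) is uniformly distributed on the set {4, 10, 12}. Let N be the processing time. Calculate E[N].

E[N | machine 1] = (3+9)/2 = 6.
E[N | machine 2] = (4+7+8+12+14)/5 = 9.
E[N | machine 3] = (1+12)/2 = 13/2.
E[N | machine 4] = (4+10+12)/3 = 26/3.
E[N] = (5/18)·(6) + (1/18)·(9) + (1/3)·(13/2) + (1/3)·(26/3) = 65/9.

65/9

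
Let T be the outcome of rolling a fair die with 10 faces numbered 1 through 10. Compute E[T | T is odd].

Given T is odd, T is equally likely to be any of {1, 3, 5, 7, 9}.
E[T | T is odd] = (1 + 3 + 5 + 7 + 9) / 5 = 5.

5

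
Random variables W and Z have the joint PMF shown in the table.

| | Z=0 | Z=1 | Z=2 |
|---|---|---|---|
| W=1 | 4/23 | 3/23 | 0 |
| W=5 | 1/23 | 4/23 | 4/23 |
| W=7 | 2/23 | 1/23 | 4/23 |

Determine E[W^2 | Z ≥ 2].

37

P(Z ≥ 2) = 8/23.
Σ W^2·P over the event = 25·(4/23) + 49·(4/23) = 296/23.
E[W^2 | Z ≥ 2] = (296/23) / (8/23) = 37.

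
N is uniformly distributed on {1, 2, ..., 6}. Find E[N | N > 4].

11/2

Given N > 4, N is equally likely to be any of {5, 6}.
E[N | N > 4] = (5 + 6) / 2 = 11/2.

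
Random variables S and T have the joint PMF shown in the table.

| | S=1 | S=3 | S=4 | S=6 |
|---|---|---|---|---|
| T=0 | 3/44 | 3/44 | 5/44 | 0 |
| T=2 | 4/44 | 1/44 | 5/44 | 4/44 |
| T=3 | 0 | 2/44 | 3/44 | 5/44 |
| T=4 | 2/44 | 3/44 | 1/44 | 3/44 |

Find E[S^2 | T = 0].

10

P(T = 0) = 1/4.
Σ S^2·P over the event = 1·(3/44) + 9·(3/44) + 16·(5/44) = 5/2.
E[S^2 | T = 0] = (5/2) / (1/4) = 10.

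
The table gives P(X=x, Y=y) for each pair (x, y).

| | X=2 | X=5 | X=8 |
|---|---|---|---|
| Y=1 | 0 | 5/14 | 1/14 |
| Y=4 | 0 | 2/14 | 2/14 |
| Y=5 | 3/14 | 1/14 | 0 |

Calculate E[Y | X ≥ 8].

3

P(X ≥ 8) = 3/14.
Σ Y·P over the event = 1·(1/14) + 4·(2/14) = 9/14.
E[Y | X ≥ 8] = (9/14) / (3/14) = 3.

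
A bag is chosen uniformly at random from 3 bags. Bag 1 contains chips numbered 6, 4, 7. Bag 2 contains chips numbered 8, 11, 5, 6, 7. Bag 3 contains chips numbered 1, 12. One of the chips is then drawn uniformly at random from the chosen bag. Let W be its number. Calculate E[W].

E[W | bag 1] = (6+4+7)/3 = 17/3.
E[W | bag 2] = (8+11+5+6+7)/5 = 37/5.
E[W | bag 3] = (1+12)/2 = 13/2.
By the law of total expectation,
E[W] = (1/3)·(17/3) + (1/3)·(37/5) + (1/3)·(13/2) = 587/90.

587/90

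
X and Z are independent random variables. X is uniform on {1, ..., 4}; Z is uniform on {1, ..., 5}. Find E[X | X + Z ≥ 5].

P(X + Z ≥ 5) = 7/10.
Summing X·P(x,y) over outcomes with X + Z ≥ 5 gives 2.
E[X | X + Z ≥ 5] = (2) / (7/10) = 20/7.

20/7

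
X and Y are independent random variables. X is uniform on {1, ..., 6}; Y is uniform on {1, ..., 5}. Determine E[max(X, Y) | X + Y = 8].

5

Outcomes with X + Y = 8: (3,5), (4,4), (5,3), (6,2), each with probability 1/30.
E[max(X, Y) | X + Y = 8] = (5 + 4 + 5 + 6) / 4 = 5.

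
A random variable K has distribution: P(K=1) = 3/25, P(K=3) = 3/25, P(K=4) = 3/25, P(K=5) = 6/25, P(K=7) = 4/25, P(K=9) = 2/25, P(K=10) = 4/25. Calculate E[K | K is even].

52/7

P(K is even) = 7/25.
Σ over the event: 4·3/25 + 10·4/25 = 52/25.
E[K | K is even] = (52/25) / (7/25) = 52/7.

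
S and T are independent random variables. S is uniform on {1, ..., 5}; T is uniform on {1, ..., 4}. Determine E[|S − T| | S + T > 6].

4/3

Outcomes with S + T > 6: (3,4), (4,3), (4,4), (5,2), (5,3), (5,4), each with probability 1/20.
E[|S − T| | S + T > 6] = (1 + 1 + 0 + 3 + 2 + 1) / 6 = 4/3.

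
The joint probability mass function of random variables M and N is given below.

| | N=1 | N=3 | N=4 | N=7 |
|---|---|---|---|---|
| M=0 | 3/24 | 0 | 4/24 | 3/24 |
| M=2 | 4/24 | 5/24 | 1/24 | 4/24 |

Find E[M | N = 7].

8/7

P(N = 7) = 7/24.
Σ M·P over the event = 0·(3/24) + 2·(4/24) = 1/3.
E[M | N = 7] = (1/3) / (7/24) = 8/7.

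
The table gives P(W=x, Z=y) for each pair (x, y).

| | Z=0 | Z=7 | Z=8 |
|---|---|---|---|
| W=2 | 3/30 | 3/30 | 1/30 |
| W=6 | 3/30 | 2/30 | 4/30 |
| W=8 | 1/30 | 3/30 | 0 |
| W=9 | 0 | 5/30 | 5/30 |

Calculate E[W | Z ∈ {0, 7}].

P(Z ∈ {0, 7}) = 2/3.
Σ W·P over the event = 2·(3/30) + 2·(3/30) + 6·(3/30) + 6·(2/30) + 8·(1/30) + 8·(3/30) + 9·(5/30) = 119/30.
E[W | Z ∈ {0, 7}] = (119/30) / (2/3) = 119/20.

119/20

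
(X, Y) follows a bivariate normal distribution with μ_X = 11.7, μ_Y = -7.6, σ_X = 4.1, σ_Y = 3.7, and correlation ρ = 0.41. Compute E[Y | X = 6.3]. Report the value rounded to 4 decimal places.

E[Y | X=x] = μ_Y + ρ(σ_Y/σ_X)(x − μ_X) for jointly normal variables.
E[Y | X=6.3] = -7.6 + (0.41)·(3.7/4.1)·(6.3 − (11.7)) = -7.6 + (0.37)·(-5.4) = -9.5980.

-9.5980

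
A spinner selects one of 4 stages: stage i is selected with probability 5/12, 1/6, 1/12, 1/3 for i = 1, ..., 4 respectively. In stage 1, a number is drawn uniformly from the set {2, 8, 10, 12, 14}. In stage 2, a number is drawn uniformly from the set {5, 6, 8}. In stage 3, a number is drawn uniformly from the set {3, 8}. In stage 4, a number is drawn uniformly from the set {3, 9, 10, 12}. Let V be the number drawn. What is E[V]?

E[V | stage 1] = (2+8+10+12+14)/5 = 46/5.
E[V | stage 2] = (5+6+8)/3 = 19/3.
E[V | stage 3] = (3+8)/2 = 11/2.
E[V | stage 4] = (3+9+10+12)/4 = 17/2.
E[V] = (5/12)·(46/5) + (1/6)·(19/3) + (1/12)·(11/2) + (1/3)·(17/2) = 589/72.

589/72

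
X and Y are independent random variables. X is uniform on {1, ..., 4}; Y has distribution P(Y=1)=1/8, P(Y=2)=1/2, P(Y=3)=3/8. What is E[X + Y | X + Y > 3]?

135/26

P(X + Y > 3) = 13/16.
Summing (X+Y)·P(x,y) over outcomes with X + Y > 3 gives 135/32.
E[X + Y | X + Y > 3] = (135/32) / (13/16) = 135/26.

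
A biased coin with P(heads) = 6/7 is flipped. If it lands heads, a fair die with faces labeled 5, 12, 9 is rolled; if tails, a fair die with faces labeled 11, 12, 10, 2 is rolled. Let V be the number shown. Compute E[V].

E[V | heads] = (5+12+9)/3 = 26/3.
E[V | tails] = (11+12+10+2)/4 = 35/4.
By the law of total expectation,
E[V] = (6/7)·(26/3) + (1/7)·(35/4) = 243/28.

243/28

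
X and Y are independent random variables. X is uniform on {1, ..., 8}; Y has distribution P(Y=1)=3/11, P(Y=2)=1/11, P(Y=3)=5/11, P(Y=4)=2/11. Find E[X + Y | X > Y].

P(X > Y) = 15/22.
Summing (X+Y)·P(x,y) over outcomes with X > Y gives 60/11.
E[X + Y | X > Y] = (60/11) / (15/22) = 8.

8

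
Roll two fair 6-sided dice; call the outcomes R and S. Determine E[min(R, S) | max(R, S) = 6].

36/11

P(max(R, S) = 6) = 11/36.
Summing min(R,S)·P(x,y) over outcomes with max(R, S) = 6 gives 1.
E[min(R, S) | max(R, S) = 6] = (1) / (11/36) = 36/11.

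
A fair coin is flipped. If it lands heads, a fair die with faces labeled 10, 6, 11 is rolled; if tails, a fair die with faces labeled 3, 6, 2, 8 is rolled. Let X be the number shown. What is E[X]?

E[X | heads] = (10+6+11)/3 = 9.
E[X | tails] = (3+6+2+8)/4 = 19/4.
By the law of total expectation,
E[X] = (1/2)·(9) + (1/2)·(19/4) = 55/8.

55/8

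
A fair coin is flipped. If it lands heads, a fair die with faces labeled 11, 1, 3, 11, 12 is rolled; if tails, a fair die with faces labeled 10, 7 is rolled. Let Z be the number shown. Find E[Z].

E[Z | heads] = (11+1+3+11+12)/5 = 38/5.
E[Z | tails] = (10+7)/2 = 17/2.
By the law of total expectation,
E[Z] = (1/2)·(38/5) + (1/2)·(17/2) = 161/20.

161/20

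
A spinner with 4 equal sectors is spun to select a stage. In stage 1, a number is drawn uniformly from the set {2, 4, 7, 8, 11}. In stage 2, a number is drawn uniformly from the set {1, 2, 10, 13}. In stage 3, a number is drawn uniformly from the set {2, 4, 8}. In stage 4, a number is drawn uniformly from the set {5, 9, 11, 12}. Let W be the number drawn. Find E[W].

E[W | stage 1] = (2+4+7+8+11)/5 = 32/5.
E[W | stage 2] = (1+2+10+13)/4 = 13/2.
E[W | stage 3] = (2+4+8)/3 = 14/3.
E[W | stage 4] = (5+9+11+12)/4 = 37/4.
E[W] = (1/4)·(32/5) + (1/4)·(13/2) + (1/4)·(14/3) + (1/4)·(37/4) = 1609/240.

1609/240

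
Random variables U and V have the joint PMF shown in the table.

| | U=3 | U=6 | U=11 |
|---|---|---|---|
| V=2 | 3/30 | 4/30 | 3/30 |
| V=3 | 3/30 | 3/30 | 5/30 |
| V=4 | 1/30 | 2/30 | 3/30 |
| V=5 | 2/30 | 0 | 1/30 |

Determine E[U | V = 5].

17/3

P(V = 5) = 1/10.
Σ U·P over the event = 3·(2/30) + 11·(1/30) = 17/30.
E[U | V = 5] = (17/30) / (1/10) = 17/3.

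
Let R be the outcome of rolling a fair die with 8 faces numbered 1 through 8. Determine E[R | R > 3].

Given R > 3, R is equally likely to be any of {4, 5, 6, 7, 8}.
E[R | R > 3] = (4 + 5 + 6 + 7 + 8) / 5 = 6.

6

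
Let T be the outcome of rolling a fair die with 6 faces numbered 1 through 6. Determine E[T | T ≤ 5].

3

Given T ≤ 5, T is equally likely to be any of {1, 2, 3, 4, 5}.
E[T | T ≤ 5] = (1 + 2 + 3 + 4 + 5) / 5 = 3.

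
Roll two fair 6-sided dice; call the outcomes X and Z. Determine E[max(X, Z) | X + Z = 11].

6

P(X + Z = 11) = 1/18.
Summing max(X,Z)·P(x,y) over outcomes with X + Z = 11 gives 1/3.
E[max(X, Z) | X + Z = 11] = (1/3) / (1/18) = 6.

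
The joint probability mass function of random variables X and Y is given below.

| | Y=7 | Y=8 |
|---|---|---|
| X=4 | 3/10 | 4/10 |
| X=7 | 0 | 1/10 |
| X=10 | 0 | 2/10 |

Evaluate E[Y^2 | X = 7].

64

P(X = 7) = 1/10.
Σ Y^2·P over the event = 64·(1/10) = 32/5.
E[Y^2 | X = 7] = (32/5) / (1/10) = 64.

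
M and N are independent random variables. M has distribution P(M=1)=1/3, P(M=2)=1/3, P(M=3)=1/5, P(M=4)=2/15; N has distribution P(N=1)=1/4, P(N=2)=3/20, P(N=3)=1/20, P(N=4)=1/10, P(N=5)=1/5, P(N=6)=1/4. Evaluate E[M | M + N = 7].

91/53

P(M + N = 7) = 53/300.
Summing M·P(x,y) over outcomes with M + N = 7 gives 91/300.
E[M | M + N = 7] = (91/300) / (53/300) = 91/53.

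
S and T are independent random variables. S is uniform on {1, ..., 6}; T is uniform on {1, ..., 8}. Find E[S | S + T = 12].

P(S + T = 12) = 1/16.
Summing S·P(x,y) over outcomes with S + T = 12 gives 5/16.
E[S | S + T = 12] = (5/16) / (1/16) = 5.

5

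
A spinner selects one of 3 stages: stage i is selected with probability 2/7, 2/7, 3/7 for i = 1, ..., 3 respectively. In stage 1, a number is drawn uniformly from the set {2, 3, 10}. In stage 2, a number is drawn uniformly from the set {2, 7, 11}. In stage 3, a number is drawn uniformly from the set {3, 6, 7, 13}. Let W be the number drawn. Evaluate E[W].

541/84

E[W | stage 1] = (2+3+10)/3 = 5.
E[W | stage 2] = (2+7+11)/3 = 20/3.
E[W | stage 3] = (3+6+7+13)/4 = 29/4.
By the law of total expectation,
E[W] = (2/7)·(5) + (2/7)·(20/3) + (3/7)·(29/4) = 541/84.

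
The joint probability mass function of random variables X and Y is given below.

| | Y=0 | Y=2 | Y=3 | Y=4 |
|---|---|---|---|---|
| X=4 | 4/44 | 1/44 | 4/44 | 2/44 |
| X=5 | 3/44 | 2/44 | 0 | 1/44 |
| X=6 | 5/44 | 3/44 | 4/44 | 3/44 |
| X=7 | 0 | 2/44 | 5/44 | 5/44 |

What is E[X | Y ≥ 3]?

47/8

P(Y ≥ 3) = 6/11.
Σ X·P over the event = 4·(4/44) + 4·(2/44) + 5·(1/44) + 6·(4/44) + 6·(3/44) + 7·(5/44) + 7·(5/44) = 141/44.
E[X | Y ≥ 3] = (141/44) / (6/11) = 47/8.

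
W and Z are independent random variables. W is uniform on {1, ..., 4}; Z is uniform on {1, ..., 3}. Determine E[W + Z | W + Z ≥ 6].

19/3

Outcomes with W + Z ≥ 6: (3,3), (4,2), (4,3), each with probability 1/12.
E[W + Z | W + Z ≥ 6] = (6 + 6 + 7) / 3 = 19/3.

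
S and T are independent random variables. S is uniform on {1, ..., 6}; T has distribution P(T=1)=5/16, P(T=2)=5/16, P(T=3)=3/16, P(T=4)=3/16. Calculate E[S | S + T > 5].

P(S + T > 5) = 13/24.
Summing S·P(x,y) over outcomes with S + T > 5 gives 61/24.
E[S | S + T > 5] = (61/24) / (13/24) = 61/13.

61/13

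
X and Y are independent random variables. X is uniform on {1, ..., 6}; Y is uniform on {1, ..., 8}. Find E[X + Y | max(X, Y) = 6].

P(max(X, Y) = 6) = 11/48.
Summing (X+Y)·P(x,y) over outcomes with max(X, Y) = 6 gives 17/8.
E[X + Y | max(X, Y) = 6] = (17/8) / (11/48) = 102/11.

102/11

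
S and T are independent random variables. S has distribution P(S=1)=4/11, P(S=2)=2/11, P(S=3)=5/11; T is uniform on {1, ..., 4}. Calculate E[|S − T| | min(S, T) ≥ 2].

P(min(S, T) ≥ 2) = 21/44.
Summing |S−T|·P(x,y) over outcomes with min(S, T) ≥ 2 gives 4/11.
E[|S − T| | min(S, T) ≥ 2] = (4/11) / (21/44) = 16/21.

16/21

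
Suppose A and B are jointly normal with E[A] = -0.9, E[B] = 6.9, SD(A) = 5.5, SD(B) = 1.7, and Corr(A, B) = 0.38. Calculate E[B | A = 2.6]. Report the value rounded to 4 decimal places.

7.3111

E[B | A=x] = μ_B + ρ(σ_B/σ_A)(x − μ_A) for jointly normal variables.
E[B | A=2.6] = 6.9 + (0.38)·(1.7/5.5)·(2.6 − (-0.9)) = 6.9 + (0.11745)·(3.5) = 7.3111.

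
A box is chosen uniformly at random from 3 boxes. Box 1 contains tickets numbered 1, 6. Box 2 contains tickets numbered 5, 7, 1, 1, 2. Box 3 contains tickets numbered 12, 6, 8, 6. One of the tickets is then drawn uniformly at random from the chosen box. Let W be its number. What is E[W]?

E[W | box 1] = (1+6)/2 = 7/2.
E[W | box 2] = (5+7+1+1+2)/5 = 16/5.
E[W | box 3] = (12+6+8+6)/4 = 8.
E[W] = (1/3)·(7/2) + (1/3)·(16/5) + (1/3)·(8) = 49/10.

49/10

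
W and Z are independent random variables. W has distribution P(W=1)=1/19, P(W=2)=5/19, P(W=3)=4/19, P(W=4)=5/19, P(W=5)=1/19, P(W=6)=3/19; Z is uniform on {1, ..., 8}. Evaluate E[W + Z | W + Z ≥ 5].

128/15

P(W + Z ≥ 5) = 135/152.
Summing (W+Z)·P(x,y) over outcomes with W + Z ≥ 5 gives 144/19.
E[W + Z | W + Z ≥ 5] = (144/19) / (135/152) = 128/15.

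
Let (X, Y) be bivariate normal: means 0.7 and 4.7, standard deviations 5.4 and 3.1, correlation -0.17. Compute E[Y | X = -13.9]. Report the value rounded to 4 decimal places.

The regression of Y on X has slope ρ·σ_Y/σ_X and passes through (μ_X, μ_Y).
E[Y | X=-13.9] = 4.7 + (-0.17)·(3.1/5.4)·(-13.9 − (0.7)) = 4.7 + (-0.097593)·(-14.6) = 6.1249.

6.1249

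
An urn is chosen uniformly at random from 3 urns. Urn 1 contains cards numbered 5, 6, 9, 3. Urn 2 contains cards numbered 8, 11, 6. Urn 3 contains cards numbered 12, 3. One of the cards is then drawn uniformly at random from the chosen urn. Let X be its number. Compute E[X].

259/36

E[X | urn 1] = (5+6+9+3)/4 = 23/4.
E[X | urn 2] = (8+11+6)/3 = 25/3.
E[X | urn 3] = (12+3)/2 = 15/2.
E[X] = (1/3)·(23/4) + (1/3)·(25/3) + (1/3)·(15/2) = 259/36.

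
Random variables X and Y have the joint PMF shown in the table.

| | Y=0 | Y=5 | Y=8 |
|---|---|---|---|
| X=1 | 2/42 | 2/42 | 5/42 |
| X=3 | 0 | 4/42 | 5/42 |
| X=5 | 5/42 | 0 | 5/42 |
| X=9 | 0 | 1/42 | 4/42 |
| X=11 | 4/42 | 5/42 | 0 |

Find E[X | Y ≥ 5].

P(Y ≥ 5) = 31/42.
Σ X·P over the event = 1·(2/42) + 1·(5/42) + 3·(4/42) + 3·(5/42) + 5·(5/42) + 9·(1/42) + 9·(4/42) + 11·(5/42) = 53/14.
E[X | Y ≥ 5] = (53/14) / (31/42) = 159/31.

159/31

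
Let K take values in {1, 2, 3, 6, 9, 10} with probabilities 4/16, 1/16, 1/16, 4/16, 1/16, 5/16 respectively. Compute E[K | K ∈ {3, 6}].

27/5

P(K ∈ {3, 6}) = 5/16.
Σ over the event: 3·1/16 + 6·1/4 = 27/16.
E[K | K ∈ {3, 6}] = (27/16) / (5/16) = 27/5.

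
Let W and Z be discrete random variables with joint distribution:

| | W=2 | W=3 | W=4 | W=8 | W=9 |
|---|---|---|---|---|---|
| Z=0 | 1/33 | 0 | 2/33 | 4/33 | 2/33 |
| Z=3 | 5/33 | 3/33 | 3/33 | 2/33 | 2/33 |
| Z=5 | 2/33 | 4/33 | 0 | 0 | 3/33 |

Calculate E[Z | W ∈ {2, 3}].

18/5

P(W ∈ {2, 3}) = 5/11.
Σ Z·P over the event = 0·(1/33) + 3·(5/33) + 5·(2/33) + 3·(3/33) + 5·(4/33) = 18/11.
E[Z | W ∈ {2, 3}] = (18/11) / (5/11) = 18/5.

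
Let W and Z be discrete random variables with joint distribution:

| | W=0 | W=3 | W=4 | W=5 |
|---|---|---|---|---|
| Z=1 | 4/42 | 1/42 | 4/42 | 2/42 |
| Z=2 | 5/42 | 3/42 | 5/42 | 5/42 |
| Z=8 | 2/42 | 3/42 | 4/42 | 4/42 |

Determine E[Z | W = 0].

30/11

P(W = 0) = 11/42.
Summing Z·P(W=x,Z=y) over the conditioning event gives 5/7.
E[Z | W = 0] = (5/7) / (11/42) = 30/11.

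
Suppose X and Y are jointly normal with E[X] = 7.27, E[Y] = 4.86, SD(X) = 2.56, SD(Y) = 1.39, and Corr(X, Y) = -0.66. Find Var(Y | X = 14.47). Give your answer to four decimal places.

The conditional variance in a bivariate normal is σ_Y²(1 − ρ²), independent of x.
Var(Y | X=14.47) = (1.39)²·(1 − (-0.66)²) = 1.9321·0.5644 = 1.0905.

1.0905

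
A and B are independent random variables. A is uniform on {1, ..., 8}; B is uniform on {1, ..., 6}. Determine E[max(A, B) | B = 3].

Outcomes with B = 3: (1,3), (2,3), (3,3), (4,3), (5,3), (6,3), (7,3), (8,3), each with probability 1/48.
E[max(A, B) | B = 3] = (3 + 3 + 3 + 4 + 5 + 6 + 7 + 8) / 8 = 39/8.

39/8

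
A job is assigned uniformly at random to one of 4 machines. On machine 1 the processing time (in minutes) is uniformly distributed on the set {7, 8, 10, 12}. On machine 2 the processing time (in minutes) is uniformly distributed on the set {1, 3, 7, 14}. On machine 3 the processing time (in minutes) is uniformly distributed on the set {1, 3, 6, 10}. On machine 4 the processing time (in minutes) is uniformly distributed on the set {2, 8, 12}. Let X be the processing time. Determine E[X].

E[X | machine 1] = (7+8+10+12)/4 = 37/4.
E[X | machine 2] = (1+3+7+14)/4 = 25/4.
E[X | machine 3] = (1+3+6+10)/4 = 5.
E[X | machine 4] = (2+8+12)/3 = 22/3.
By the law of total expectation,
E[X] = (1/4)·(37/4) + (1/4)·(25/4) + (1/4)·(5) + (1/4)·(22/3) = 167/24.

167/24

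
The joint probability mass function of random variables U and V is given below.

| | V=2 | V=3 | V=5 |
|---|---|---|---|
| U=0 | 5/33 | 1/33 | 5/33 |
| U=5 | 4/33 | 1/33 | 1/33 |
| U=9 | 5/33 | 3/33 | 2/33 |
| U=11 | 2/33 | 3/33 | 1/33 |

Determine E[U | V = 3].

P(V = 3) = 8/33.
Σ U·P over the event = 0·(1/33) + 5·(1/33) + 9·(3/33) + 11·(3/33) = 65/33.
E[U | V = 3] = (65/33) / (8/33) = 65/8.

65/8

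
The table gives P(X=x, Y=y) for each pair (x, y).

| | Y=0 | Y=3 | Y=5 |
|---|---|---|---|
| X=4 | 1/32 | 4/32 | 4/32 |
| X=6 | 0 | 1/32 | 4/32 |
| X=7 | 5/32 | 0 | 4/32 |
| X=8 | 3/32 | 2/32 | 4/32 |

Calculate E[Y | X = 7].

20/9

P(X = 7) = 9/32.
Σ Y·P over the event = 0·(5/32) + 5·(4/32) = 5/8.
E[Y | X = 7] = (5/8) / (9/32) = 20/9.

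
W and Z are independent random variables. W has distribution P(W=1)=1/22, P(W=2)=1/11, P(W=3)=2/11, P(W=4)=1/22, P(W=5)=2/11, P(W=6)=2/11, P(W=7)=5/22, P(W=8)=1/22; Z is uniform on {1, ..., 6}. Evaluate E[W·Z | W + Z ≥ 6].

2194/113

P(W + Z ≥ 6) = 113/132.
Summing WZ·P(x,y) over outcomes with W + Z ≥ 6 gives 1097/66.
E[W·Z | W + Z ≥ 6] = (1097/66) / (113/132) = 2194/113.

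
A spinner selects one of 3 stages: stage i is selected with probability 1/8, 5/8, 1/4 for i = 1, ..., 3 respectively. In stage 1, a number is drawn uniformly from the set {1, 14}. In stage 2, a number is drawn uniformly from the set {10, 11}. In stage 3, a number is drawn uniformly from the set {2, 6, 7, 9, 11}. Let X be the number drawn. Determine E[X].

37/4

E[X | stage 1] = (1+14)/2 = 15/2.
E[X | stage 2] = (10+11)/2 = 21/2.
E[X | stage 3] = (2+6+7+9+11)/5 = 7.
By the law of total expectation,
E[X] = (1/8)·(15/2) + (5/8)·(21/2) + (1/4)·(7) = 37/4.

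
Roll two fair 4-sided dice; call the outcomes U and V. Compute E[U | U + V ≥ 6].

Outcomes with U + V ≥ 6: (2,4), (3,3), (3,4), (4,2), (4,3), (4,4), each with probability 1/16.
E[U | U + V ≥ 6] = (2 + 3 + 3 + 4 + 4 + 4) / 6 = 10/3.

10/3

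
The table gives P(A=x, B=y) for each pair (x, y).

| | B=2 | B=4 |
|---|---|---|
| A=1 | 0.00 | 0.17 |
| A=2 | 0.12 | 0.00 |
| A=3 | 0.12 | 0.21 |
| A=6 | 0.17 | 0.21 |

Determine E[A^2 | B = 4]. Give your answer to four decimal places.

P(B = 4) = 0.59.
Σ A^2·P over the event = 1·(0.17) + 9·(0.21) + 36·(0.21) = 9.62.
E[A^2 | B = 4] = (9.62) / (0.59) = 16.3051.

16.3051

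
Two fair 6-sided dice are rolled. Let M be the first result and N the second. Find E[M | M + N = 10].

5

Outcomes with M + N = 10: (4,6), (5,5), (6,4), each with probability 1/36.
E[M | M + N = 10] = (4 + 5 + 6) / 3 = 5.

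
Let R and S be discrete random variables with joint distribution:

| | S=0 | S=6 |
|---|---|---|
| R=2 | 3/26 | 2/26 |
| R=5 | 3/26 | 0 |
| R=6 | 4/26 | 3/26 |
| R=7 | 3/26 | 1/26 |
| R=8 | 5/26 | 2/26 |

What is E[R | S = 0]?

53/9

P(S = 0) = 9/13.
Σ R·P over the event = 2·(3/26) + 5·(3/26) + 6·(4/26) + 7·(3/26) + 8·(5/26) = 53/13.
E[R | S = 0] = (53/13) / (9/13) = 53/9.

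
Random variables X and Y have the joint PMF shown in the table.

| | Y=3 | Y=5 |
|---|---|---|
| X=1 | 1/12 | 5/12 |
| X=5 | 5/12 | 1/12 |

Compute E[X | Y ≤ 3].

P(Y ≤ 3) = 1/2.
Σ X·P over the event = 1·(1/12) + 5·(5/12) = 13/6.
E[X | Y ≤ 3] = (13/6) / (1/2) = 13/3.

13/3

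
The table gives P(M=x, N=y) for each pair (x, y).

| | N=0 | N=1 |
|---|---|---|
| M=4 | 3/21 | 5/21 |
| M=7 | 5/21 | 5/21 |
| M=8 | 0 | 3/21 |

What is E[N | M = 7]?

P(M = 7) = 10/21.
Σ N·P over the event = 0·(5/21) + 1·(5/21) = 5/21.
E[N | M = 7] = (5/21) / (10/21) = 1/2.

1/2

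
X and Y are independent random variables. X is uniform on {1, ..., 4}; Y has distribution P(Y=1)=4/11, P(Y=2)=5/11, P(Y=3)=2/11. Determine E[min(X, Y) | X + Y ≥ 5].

2

P(X + Y ≥ 5) = 5/11.
Summing min(X,Y)·P(x,y) over outcomes with X + Y ≥ 5 gives 10/11.
E[min(X, Y) | X + Y ≥ 5] = (10/11) / (5/11) = 2.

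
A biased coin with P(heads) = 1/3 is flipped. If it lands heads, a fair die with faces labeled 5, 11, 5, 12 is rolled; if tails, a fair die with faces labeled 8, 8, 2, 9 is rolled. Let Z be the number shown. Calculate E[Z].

E[Z | heads] = (5+11+5+12)/4 = 33/4.
E[Z | tails] = (8+8+2+9)/4 = 27/4.
By the law of total expectation,
E[Z] = (1/3)·(33/4) + (2/3)·(27/4) = 29/4.

29/4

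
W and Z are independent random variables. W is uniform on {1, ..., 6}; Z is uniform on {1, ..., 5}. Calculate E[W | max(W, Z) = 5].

35/9

Outcomes with max(W, Z) = 5: (1,5), (2,5), (3,5), (4,5), (5,1), (5,2), (5,3), (5,4), (5,5), each with probability 1/30.
E[W | max(W, Z) = 5] = (1 + 2 + 3 + 4 + 5 + 5 + 5 + 5 + 5) / 9 = 35/9.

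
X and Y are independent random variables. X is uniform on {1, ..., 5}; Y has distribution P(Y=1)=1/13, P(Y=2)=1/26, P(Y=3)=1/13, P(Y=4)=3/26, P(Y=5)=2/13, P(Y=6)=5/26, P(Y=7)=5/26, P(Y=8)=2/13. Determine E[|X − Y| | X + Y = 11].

P(X + Y = 11) = 7/65.
Summing |X−Y|·P(x,y) over outcomes with X + Y = 11 gives 4/13.
E[|X − Y| | X + Y = 11] = (4/13) / (7/65) = 20/7.

20/7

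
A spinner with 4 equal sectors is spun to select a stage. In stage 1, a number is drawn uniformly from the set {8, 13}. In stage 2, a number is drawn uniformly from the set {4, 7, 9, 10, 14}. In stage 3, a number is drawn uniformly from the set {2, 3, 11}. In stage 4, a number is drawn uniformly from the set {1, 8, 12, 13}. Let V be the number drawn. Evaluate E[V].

E[V | stage 1] = (8+13)/2 = 21/2.
E[V | stage 2] = (4+7+9+10+14)/5 = 44/5.
E[V | stage 3] = (2+3+11)/3 = 16/3.
E[V | stage 4] = (1+8+12+13)/4 = 17/2.
By the law of total expectation,
E[V] = (1/4)·(21/2) + (1/4)·(44/5) + (1/4)·(16/3) + (1/4)·(17/2) = 497/60.

497/60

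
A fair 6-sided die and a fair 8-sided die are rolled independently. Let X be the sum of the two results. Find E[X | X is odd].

P(X is odd) = 1/2.
Σ over the event: 3·1/24 + 5·1/12 + 7·1/8 + 9·1/8 + 11·1/12 + 13·1/24 = 4.
E[X | X is odd] = (4) / (1/2) = 8.

8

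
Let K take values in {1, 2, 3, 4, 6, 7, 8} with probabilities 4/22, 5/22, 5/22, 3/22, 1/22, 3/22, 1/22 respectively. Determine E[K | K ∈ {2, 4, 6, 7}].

P(K ∈ {2, 4, 6, 7}) = 6/11.
Σ over the event: 2·5/22 + 4·3/22 + 6·1/22 + 7·3/22 = 49/22.
E[K | K ∈ {2, 4, 6, 7}] = (49/22) / (6/11) = 49/12.

49/12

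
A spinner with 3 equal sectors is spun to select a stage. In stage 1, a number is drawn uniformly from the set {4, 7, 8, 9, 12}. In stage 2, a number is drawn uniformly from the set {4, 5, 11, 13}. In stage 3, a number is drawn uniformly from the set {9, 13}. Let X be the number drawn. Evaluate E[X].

109/12

E[X | stage 1] = (4+7+8+9+12)/5 = 8.
E[X | stage 2] = (4+5+11+13)/4 = 33/4.
E[X | stage 3] = (9+13)/2 = 11.
By the law of total expectation,
E[X] = (1/3)·(8) + (1/3)·(33/4) + (1/3)·(11) = 109/12.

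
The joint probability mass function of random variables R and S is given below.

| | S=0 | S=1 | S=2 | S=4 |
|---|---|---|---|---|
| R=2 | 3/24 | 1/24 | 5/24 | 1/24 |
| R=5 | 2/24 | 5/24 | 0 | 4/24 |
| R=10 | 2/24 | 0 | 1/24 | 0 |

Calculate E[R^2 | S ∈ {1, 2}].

83/4

P(S ∈ {1, 2}) = 1/2.
Σ R^2·P over the event = 4·(1/24) + 4·(5/24) + 25·(5/24) + 100·(1/24) = 83/8.
E[R^2 | S ∈ {1, 2}] = (83/8) / (1/2) = 83/4.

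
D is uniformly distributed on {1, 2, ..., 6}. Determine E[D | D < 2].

Given D < 2, D is equally likely to be any of {1}.
E[D | D < 2] = (1) / 1 = 1.

1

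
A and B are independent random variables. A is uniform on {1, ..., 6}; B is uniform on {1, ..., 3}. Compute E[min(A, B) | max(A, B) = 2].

Outcomes with max(A, B) = 2: (1,2), (2,1), (2,2), each with probability 1/18.
E[min(A, B) | max(A, B) = 2] = (1 + 1 + 2) / 3 = 4/3.

4/3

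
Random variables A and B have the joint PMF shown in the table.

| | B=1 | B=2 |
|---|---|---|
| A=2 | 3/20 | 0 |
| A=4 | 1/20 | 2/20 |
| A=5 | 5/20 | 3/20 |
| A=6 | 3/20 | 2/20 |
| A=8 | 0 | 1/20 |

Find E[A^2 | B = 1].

P(B = 1) = 3/5.
Summing A^2·P(A=x,B=y) over the conditioning event gives 261/20.
E[A^2 | B = 1] = (261/20) / (3/5) = 87/4.

87/4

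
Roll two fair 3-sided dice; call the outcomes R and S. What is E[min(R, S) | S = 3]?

Outcomes with S = 3: (1,3), (2,3), (3,3), each with probability 1/9.
E[min(R, S) | S = 3] = (1 + 2 + 3) / 3 = 2.

2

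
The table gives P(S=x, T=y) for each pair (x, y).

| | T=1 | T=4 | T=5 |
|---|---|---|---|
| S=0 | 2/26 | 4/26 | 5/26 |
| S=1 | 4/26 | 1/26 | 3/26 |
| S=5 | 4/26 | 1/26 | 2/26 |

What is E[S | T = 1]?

P(T = 1) = 5/13.
Summing S·P(S=x,T=y) over the conditioning event gives 12/13.
E[S | T = 1] = (12/13) / (5/13) = 12/5.

12/5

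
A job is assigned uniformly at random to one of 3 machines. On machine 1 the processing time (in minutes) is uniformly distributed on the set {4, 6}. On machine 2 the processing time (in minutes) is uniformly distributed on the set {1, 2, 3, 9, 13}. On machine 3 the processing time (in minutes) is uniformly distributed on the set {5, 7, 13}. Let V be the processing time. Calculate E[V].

E[V | machine 1] = (4+6)/2 = 5.
E[V | machine 2] = (1+2+3+9+13)/5 = 28/5.
E[V | machine 3] = (5+7+13)/3 = 25/3.
E[V] = (1/3)·(5) + (1/3)·(28/5) + (1/3)·(25/3) = 284/45.

284/45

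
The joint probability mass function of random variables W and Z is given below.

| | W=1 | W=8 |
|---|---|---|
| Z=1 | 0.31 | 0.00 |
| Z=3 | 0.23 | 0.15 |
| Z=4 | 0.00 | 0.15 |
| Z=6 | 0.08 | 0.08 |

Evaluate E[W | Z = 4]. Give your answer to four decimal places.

P(Z = 4) = 0.15.
Σ W·P over the event = 8·(0.15) = 1.20.
E[W | Z = 4] = (1.20) / (0.15) = 8.0000.

8.0000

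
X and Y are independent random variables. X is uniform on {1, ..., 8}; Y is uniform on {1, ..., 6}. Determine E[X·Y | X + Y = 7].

28/3

Outcomes with X + Y = 7: (1,6), (2,5), (3,4), (4,3), (5,2), (6,1), each with probability 1/48.
E[X·Y | X + Y = 7] = (6 + 10 + 12 + 12 + 10 + 6) / 6 = 28/3.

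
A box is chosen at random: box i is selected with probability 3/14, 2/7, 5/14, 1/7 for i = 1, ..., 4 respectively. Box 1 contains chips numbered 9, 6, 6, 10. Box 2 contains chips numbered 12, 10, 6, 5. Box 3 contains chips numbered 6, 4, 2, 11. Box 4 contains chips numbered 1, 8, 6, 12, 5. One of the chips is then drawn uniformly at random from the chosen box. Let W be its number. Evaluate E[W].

489/70

E[W | box 1] = (9+6+6+10)/4 = 31/4.
E[W | box 2] = (12+10+6+5)/4 = 33/4.
E[W | box 3] = (6+4+2+11)/4 = 23/4.
E[W | box 4] = (1+8+6+12+5)/5 = 32/5.
E[W] = (3/14)·(31/4) + (2/7)·(33/4) + (5/14)·(23/4) + (1/7)·(32/5) = 489/70.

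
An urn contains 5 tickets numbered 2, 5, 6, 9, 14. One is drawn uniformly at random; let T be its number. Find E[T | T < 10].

11/2

P(T < 10) = 4/5.
Σ over the event: 2·1/5 + 5·1/5 + 6·1/5 + 9·1/5 = 22/5.
E[T | T < 10] = (22/5) / (4/5) = 11/2.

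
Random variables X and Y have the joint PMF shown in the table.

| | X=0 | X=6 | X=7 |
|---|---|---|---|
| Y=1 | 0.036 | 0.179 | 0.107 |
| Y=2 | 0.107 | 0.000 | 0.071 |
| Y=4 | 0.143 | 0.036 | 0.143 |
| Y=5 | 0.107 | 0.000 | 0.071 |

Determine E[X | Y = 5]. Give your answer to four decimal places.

2.7921

P(Y = 5) = 0.178.
Σ X·P over the event = 0·(0.107) + 7·(0.071) = 0.497.
E[X | Y = 5] = (0.497) / (0.178) = 2.7921.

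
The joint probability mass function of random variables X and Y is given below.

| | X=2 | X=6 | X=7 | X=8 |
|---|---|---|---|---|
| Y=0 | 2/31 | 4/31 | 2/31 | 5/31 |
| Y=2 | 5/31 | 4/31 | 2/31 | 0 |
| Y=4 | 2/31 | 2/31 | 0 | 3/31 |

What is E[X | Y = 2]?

P(Y = 2) = 11/31.
Σ X·P over the event = 2·(5/31) + 6·(4/31) + 7·(2/31) = 48/31.
E[X | Y = 2] = (48/31) / (11/31) = 48/11.

48/11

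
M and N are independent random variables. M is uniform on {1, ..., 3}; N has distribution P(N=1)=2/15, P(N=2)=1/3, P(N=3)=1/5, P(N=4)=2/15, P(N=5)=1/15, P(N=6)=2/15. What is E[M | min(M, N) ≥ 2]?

P(min(M, N) ≥ 2) = 26/45.
Summing M·P(x,y) over outcomes with min(M, N) ≥ 2 gives 13/9.
E[M | min(M, N) ≥ 2] = (13/9) / (26/45) = 5/2.

5/2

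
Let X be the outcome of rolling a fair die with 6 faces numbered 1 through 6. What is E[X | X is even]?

Given X is even, X is equally likely to be any of {2, 4, 6}.
E[X | X is even] = (2 + 4 + 6) / 3 = 4.

4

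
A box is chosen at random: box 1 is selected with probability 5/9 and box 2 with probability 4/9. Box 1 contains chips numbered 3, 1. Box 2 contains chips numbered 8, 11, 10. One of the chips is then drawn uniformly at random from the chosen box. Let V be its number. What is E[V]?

E[V | box 1] = (3+1)/2 = 2.
E[V | box 2] = (8+11+10)/3 = 29/3.
By the law of total expectation,
E[V] = (5/9)·(2) + (4/9)·(29/3) = 146/27.

146/27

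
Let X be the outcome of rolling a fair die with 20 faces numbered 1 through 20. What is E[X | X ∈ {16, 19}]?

35/2

P(X ∈ {16, 19}) = 1/10.
Σ over the event: 16·1/20 + 19·1/20 = 7/4.
E[X | X ∈ {16, 19}] = (7/4) / (1/10) = 35/2.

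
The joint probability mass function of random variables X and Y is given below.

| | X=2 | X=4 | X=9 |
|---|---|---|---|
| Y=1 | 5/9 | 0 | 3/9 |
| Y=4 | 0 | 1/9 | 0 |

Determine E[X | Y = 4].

4

P(Y = 4) = 1/9.
Σ X·P over the event = 4·(1/9) = 4/9.
E[X | Y = 4] = (4/9) / (1/9) = 4.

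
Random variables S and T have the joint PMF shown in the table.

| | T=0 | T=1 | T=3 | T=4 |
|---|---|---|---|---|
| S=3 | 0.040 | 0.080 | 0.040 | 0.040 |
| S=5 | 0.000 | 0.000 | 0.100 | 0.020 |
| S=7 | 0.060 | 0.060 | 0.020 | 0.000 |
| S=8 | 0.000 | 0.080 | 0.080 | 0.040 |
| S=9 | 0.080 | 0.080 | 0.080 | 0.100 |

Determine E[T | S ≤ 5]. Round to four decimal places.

2.3125

P(S ≤ 5) = 0.320.
Summing T·P(S=x,T=y) over the conditioning event gives 0.740.
E[T | S ≤ 5] = (0.740) / (0.320) = 2.3125.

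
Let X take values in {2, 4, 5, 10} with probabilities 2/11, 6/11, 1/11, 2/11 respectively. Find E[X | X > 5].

10

P(X > 5) = 2/11.
Σ over the event: 10·2/11 = 20/11.
E[X | X > 5] = (20/11) / (2/11) = 10.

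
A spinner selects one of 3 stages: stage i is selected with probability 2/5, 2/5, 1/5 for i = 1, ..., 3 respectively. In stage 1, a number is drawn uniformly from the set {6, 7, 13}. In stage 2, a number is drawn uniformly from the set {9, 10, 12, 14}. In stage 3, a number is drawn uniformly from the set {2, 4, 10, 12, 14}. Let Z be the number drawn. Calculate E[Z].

1447/150

E[Z | stage 1] = (6+7+13)/3 = 26/3.
E[Z | stage 2] = (9+10+12+14)/4 = 45/4.
E[Z | stage 3] = (2+4+10+12+14)/5 = 42/5.
By the law of total expectation,
E[Z] = (2/5)·(26/3) + (2/5)·(45/4) + (1/5)·(42/5) = 1447/150.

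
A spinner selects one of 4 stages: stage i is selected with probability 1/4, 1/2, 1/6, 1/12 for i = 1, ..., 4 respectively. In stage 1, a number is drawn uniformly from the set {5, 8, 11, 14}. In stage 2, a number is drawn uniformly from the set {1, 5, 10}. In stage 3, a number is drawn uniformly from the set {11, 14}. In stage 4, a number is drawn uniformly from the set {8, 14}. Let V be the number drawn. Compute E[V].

193/24

E[V | stage 1] = (5+8+11+14)/4 = 19/2.
E[V | stage 2] = (1+5+10)/3 = 16/3.
E[V | stage 3] = (11+14)/2 = 25/2.
E[V | stage 4] = (8+14)/2 = 11.
E[V] = (1/4)·(19/2) + (1/2)·(16/3) + (1/6)·(25/2) + (1/12)·(11) = 193/24.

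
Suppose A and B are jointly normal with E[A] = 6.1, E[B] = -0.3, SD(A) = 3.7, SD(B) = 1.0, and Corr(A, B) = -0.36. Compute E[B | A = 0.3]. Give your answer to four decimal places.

0.2643

The regression of B on A has slope ρ·σ_B/σ_A and passes through (μ_A, μ_B).
E[B | A=0.3] = -0.3 + (-0.36)·(1.0/3.7)·(0.3 − (6.1)) = -0.3 + (-0.097297)·(-5.8) = 0.2643.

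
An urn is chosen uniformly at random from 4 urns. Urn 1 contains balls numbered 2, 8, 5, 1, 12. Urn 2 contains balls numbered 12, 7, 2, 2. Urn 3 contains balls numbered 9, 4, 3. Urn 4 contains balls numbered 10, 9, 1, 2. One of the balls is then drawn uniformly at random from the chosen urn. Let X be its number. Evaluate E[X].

1331/240

E[X | urn 1] = (2+8+5+1+12)/5 = 28/5.
E[X | urn 2] = (12+7+2+2)/4 = 23/4.
E[X | urn 3] = (9+4+3)/3 = 16/3.
E[X | urn 4] = (10+9+1+2)/4 = 11/2.
E[X] = (1/4)·(28/5) + (1/4)·(23/4) + (1/4)·(16/3) + (1/4)·(11/2) = 1331/240.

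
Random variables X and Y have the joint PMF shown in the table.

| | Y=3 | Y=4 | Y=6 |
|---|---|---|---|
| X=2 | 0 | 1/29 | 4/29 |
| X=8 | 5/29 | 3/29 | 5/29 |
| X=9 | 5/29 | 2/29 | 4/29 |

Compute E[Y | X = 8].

P(X = 8) = 13/29.
Σ Y·P over the event = 3·(5/29) + 4·(3/29) + 6·(5/29) = 57/29.
E[Y | X = 8] = (57/29) / (13/29) = 57/13.

57/13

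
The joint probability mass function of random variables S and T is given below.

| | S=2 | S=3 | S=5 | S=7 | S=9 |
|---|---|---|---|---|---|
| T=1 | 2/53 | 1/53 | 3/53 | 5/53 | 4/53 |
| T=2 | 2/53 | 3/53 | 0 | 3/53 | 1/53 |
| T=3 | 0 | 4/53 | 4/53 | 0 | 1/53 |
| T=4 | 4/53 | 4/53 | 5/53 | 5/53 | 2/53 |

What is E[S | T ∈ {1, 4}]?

191/35

P(T ∈ {1, 4}) = 35/53.
Summing S·P(S=x,T=y) over the conditioning event gives 191/53.
E[S | T ∈ {1, 4}] = (191/53) / (35/53) = 191/35.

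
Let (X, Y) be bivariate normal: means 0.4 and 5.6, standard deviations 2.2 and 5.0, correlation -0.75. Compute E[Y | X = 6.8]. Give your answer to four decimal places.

E[Y | X=x] = μ_Y + ρ(σ_Y/σ_X)(x − μ_X) for jointly normal variables.
E[Y | X=6.8] = 5.6 + (-0.75)·(5.0/2.2)·(6.8 − (0.4)) = 5.6 + (-1.70455)·(6.4) = -5.3091.

-5.3091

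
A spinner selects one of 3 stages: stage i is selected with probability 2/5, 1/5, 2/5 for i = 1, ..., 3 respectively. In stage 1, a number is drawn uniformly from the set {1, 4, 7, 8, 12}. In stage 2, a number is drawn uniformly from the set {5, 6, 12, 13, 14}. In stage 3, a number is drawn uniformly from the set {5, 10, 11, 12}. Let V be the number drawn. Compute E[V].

E[V | stage 1] = (1+4+7+8+12)/5 = 32/5.
E[V | stage 2] = (5+6+12+13+14)/5 = 10.
E[V | stage 3] = (5+10+11+12)/4 = 19/2.
By the law of total expectation,
E[V] = (2/5)·(32/5) + (1/5)·(10) + (2/5)·(19/2) = 209/25.

209/25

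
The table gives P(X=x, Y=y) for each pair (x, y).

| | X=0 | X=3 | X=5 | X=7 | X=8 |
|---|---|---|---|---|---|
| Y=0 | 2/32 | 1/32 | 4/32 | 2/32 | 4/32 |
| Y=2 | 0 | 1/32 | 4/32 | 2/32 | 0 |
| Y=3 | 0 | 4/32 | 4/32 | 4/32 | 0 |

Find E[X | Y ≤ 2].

53/10

P(Y ≤ 2) = 5/8.
Σ X·P over the event = 0·(2/32) + 3·(1/32) + 3·(1/32) + 5·(4/32) + 5·(4/32) + 7·(2/32) + 7·(2/32) + 8·(4/32) = 53/16.
E[X | Y ≤ 2] = (53/16) / (5/8) = 53/10.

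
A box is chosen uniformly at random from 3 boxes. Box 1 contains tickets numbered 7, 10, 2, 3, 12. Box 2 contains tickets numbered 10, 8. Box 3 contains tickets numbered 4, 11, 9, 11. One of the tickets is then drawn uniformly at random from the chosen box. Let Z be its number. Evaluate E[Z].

491/60

E[Z | box 1] = (7+10+2+3+12)/5 = 34/5.
E[Z | box 2] = (10+8)/2 = 9.
E[Z | box 3] = (4+11+9+11)/4 = 35/4.
By the law of total expectation,
E[Z] = (1/3)·(34/5) + (1/3)·(9) + (1/3)·(35/4) = 491/60.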